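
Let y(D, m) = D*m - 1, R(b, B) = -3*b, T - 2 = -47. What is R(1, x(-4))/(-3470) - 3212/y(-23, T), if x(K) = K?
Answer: -506479/163090 ≈ -3.1055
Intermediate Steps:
T = -45 (T = 2 - 47 = -45)
y(D, m) = -1 + D*m
R(1, x(-4))/(-3470) - 3212/y(-23, T) = -3*1/(-3470) - 3212/(-1 - 23*(-45)) = -3*(-1/3470) - 3212/(-1 + 1035) = 3/3470 - 3212/1034 = 3/3470 - 3212*1/1034 = 3/3470 - 146/47 = -506479/163090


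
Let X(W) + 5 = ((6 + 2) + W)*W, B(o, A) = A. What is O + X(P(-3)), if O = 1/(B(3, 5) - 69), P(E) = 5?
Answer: 3839/64 ≈ 59.984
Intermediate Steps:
O = -1/64 (O = 1/(5 - 69) = 1/(-64) = -1/64 ≈ -0.015625)
X(W) = -5 + W*(8 + W) (X(W) = -5 + ((6 + 2) + W)*W = -5 + (8 + W)*W = -5 + W*(8 + W))
O + X(P(-3)) = -1/64 + (-5 + 5² + 8*5) = -1/64 + (-5 + 25 + 40) = -1/64 + 60 = 3839/64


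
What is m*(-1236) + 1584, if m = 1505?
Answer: -1858596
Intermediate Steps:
m*(-1236) + 1584 = 1505*(-1236) + 1584 = -1860180 + 1584 = -1858596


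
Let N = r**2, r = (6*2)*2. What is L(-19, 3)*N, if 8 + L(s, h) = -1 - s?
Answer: 5760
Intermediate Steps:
L(s, h) = -9 - s (L(s, h) = -8 + (-1 - s) = -9 - s)
r = 24 (r = 12*2 = 24)
N = 576 (N = 24**2 = 576)
L(-19, 3)*N = (-9 - 1*(-19))*576 = (-9 + 19)*576 = 10*576 = 5760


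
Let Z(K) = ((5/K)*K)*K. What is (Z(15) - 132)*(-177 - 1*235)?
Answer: 23484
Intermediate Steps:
Z(K) = 5*K
(Z(15) - 132)*(-177 - 1*235) = (5*15 - 132)*(-177 - 1*235) = (75 - 132)*(-177 - 235) = -57*(-412) = 23484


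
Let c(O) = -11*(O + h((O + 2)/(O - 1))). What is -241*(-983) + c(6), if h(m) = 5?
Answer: 236782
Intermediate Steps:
c(O) = -55 - 11*O (c(O) = -11*(O + 5) = -11*(5 + O) = -55 - 11*O)
-241*(-983) + c(6) = -241*(-983) + (-55 - 11*6) = 236903 + (-55 - 66) = 236903 - 121 = 236782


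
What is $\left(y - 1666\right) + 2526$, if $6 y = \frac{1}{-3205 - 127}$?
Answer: $\frac{17193119}{19992} \approx 860.0$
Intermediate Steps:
$y = - \frac{1}{19992}$ ($y = \frac{1}{6 \left(-3205 - 127\right)} = \frac{1}{6 \left(-3332\right)} = \frac{1}{6} \left(- \frac{1}{3332}\right) = - \frac{1}{19992} \approx -5.002 \cdot 10^{-5}$)
$\left(y - 1666\right) + 2526 = \left(- \frac{1}{19992} - 1666\right) + 2526 = - \frac{33306673}{19992} + 2526 = \frac{17193119}{19992}$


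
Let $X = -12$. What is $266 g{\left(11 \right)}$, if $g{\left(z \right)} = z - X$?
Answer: $6118$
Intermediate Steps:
$g{\left(z \right)} = 12 + z$ ($g{\left(z \right)} = z - -12 = z + 12 = 12 + z$)
$266 g{\left(11 \right)} = 266 \left(12 + 11\right) = 266 \cdot 23 = 6118$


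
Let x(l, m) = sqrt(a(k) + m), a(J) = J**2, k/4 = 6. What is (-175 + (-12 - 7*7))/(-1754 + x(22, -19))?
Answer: 413944/3075959 + 236*sqrt(557)/3075959 ≈ 0.13638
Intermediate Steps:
k = 24 (k = 4*6 = 24)
x(l, m) = sqrt(576 + m) (x(l, m) = sqrt(24**2 + m) = sqrt(576 + m))
(-175 + (-12 - 7*7))/(-1754 + x(22, -19)) = (-175 + (-12 - 7*7))/(-1754 + sqrt(576 - 19)) = (-175 + (-12 - 49))/(-1754 + sqrt(557)) = (-175 - 61)/(-1754 + sqrt(557)) = -236/(-1754 + sqrt(557))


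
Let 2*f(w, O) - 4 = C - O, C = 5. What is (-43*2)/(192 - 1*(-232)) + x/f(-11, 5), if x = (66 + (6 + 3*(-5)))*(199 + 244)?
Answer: 2676563/212 ≈ 12625.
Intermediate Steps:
f(w, O) = 9/2 - O/2 (f(w, O) = 2 + (5 - O)/2 = 2 + (5/2 - O/2) = 9/2 - O/2)
x = 25251 (x = (66 + (6 - 15))*443 = (66 - 9)*443 = 57*443 = 25251)
(-43*2)/(192 - 1*(-232)) + x/f(-11, 5) = (-43*2)/(192 - 1*(-232)) + 25251/(9/2 - ½*5) = -86/(192 + 232) + 25251/(9/2 - 5/2) = -86/424 + 25251/2 = -86*1/424 + 25251*(½) = -43/212 + 25251/2 = 2676563/212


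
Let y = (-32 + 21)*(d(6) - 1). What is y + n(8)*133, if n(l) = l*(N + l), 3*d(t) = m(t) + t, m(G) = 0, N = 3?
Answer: 11693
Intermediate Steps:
d(t) = t/3 (d(t) = (0 + t)/3 = t/3)
n(l) = l*(3 + l)
y = -11 (y = (-32 + 21)*((⅓)*6 - 1) = -11*(2 - 1) = -11*1 = -11)
y + n(8)*133 = -11 + (8*(3 + 8))*133 = -11 + (8*11)*133 = -11 + 88*133 = -11 + 11704 = 11693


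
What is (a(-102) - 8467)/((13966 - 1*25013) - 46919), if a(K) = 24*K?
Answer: 10915/57966 ≈ 0.18830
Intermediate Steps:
(a(-102) - 8467)/((13966 - 1*25013) - 46919) = (24*(-102) - 8467)/((13966 - 1*25013) - 46919) = (-2448 - 8467)/((13966 - 25013) - 46919) = -10915/(-11047 - 46919) = -10915/(-57966) = -10915*(-1/57966) = 10915/57966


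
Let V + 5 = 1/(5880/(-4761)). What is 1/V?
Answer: -1960/11387 ≈ -0.17213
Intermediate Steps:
V = -11387/1960 (V = -5 + 1/(5880/(-4761)) = -5 + 1/(5880*(-1/4761)) = -5 + 1/(-1960/1587) = -5 - 1587/1960 = -11387/1960 ≈ -5.8097)
1/V = 1/(-11387/1960) = -1960/11387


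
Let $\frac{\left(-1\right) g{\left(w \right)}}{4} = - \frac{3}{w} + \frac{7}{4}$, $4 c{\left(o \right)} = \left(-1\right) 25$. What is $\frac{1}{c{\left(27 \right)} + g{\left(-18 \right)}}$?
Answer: $- \frac{12}{167} \approx -0.071856$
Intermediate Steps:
$c{\left(o \right)} = - \frac{25}{4}$ ($c{\left(o \right)} = \frac{\left(-1\right) 25}{4} = \frac{1}{4} \left(-25\right) = - \frac{25}{4}$)
$g{\left(w \right)} = -7 + \frac{12}{w}$ ($g{\left(w \right)} = - 4 \left(- \frac{3}{w} + \frac{7}{4}\right) = - 4 \left(\frac{7}{4} - \frac{3}{w}\right) = -7 + \frac{12}{w}$)
$\frac{1}{c{\left(27 \right)} + g{\left(-18 \right)}} = \frac{1}{- \frac{25}{4} - \left(7 - \frac{12}{-18}\right)} = \frac{1}{- \frac{25}{4} + \left(-7 + 12 \left(- \frac{1}{18}\right)\right)} = \frac{1}{- \frac{25}{4} - \frac{23}{3}} = \frac{1}{- \frac{167}{12}} = - \frac{12}{167}$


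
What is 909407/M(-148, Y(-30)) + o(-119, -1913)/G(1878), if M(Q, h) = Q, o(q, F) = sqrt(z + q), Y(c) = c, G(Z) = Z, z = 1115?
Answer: -909407/148 + sqrt(249)/939 ≈ -6144.6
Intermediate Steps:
o(q, F) = sqrt(1115 + q)
909407/M(-148, Y(-30)) + o(-119, -1913)/G(1878) = 909407/(-148) + sqrt(1115 - 119)/1878 = 909407*(-1/148) + sqrt(996)*(1/1878) = -909407/148 + (2*sqrt(249))*(1/1878) = -909407/148 + sqrt(249)/939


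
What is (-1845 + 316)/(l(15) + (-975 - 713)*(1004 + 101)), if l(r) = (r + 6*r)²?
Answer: 139/168565 ≈ 0.00082461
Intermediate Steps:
l(r) = 49*r² (l(r) = (7*r)² = 49*r²)
(-1845 + 316)/(l(15) + (-975 - 713)*(1004 + 101)) = (-1845 + 316)/(49*15² + (-975 - 713)*(1004 + 101)) = -1529/(49*225 - 1688*1105) = -1529/(11025 - 1865240) = -1529/(-1854215) = -1529*(-1/1854215) = 139/168565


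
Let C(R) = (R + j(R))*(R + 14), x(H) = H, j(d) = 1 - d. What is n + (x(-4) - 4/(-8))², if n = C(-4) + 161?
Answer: 733/4 ≈ 183.25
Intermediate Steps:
C(R) = 14 + R (C(R) = (R + (1 - R))*(R + 14) = 1*(14 + R) = 14 + R)
n = 171 (n = (14 - 4) + 161 = 10 + 161 = 171)
n + (x(-4) - 4/(-8))² = 171 + (-4 - 4/(-8))² = 171 + (-4 - 4*(-⅛))² = 171 + (-4 + ½)² = 171 + (-7/2)² = 171 + 49/4 = 733/4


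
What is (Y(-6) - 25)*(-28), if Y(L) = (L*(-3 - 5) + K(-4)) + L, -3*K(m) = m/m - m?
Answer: -1288/3 ≈ -429.33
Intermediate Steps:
K(m) = -⅓ + m/3 (K(m) = -(m/m - m)/3 = -(1 - m)/3 = -⅓ + m/3)
Y(L) = -5/3 - 7*L (Y(L) = (L*(-3 - 5) + (-⅓ + (⅓)*(-4))) + L = (L*(-8) + (-⅓ - 4/3)) + L = (-8*L - 5/3) + L = (-5/3 - 8*L) + L = -5/3 - 7*L)
(Y(-6) - 25)*(-28) = ((-5/3 - 7*(-6)) - 25)*(-28) = ((-5/3 + 42) - 25)*(-28) = (121/3 - 25)*(-28) = (46/3)*(-28) = -1288/3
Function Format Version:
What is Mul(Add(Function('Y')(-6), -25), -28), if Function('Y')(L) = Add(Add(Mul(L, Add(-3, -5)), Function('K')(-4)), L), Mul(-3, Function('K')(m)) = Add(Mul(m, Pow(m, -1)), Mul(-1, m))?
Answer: Rational(-1288, 3) ≈ -429.33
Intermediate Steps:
Function('K')(m) = Add(Rational(-1, 3), Mul(Rational(1, 3), m)) (Function('K')(m) = Mul(Rational(-1, 3), Add(Mul(m, Pow(m, -1)), Mul(-1, m))) = Mul(Rational(-1, 3), Add(1, Mul(-1, m))) = Add(Rational(-1, 3), Mul(Rational(1, 3), m)))
Function('Y')(L) = Add(Rational(-5, 3), Mul(-7, L)) (Function('Y')(L) = Add(Add(Mul(L, Add(-3, -5)), Add(Rational(-1, 3), Mul(Rational(1, 3), -4))), L) = Add(Add(Mul(L, -8), Add(Rational(-1, 3), Rational(-4, 3))), L) = Add(Add(Mul(-8, L), Rational(-5, 3)), L) = Add(Add(Rational(-5, 3), Mul(-8, L)), L) = Add(Rational(-5, 3), Mul(-7, L)))
Mul(Add(Function('Y')(-6), -25), -28) = Mul(Add(Add(Rational(-5, 3), Mul(-7, -6)), -25), -28) = Mul(Add(Add(Rational(-5, 3), 42), -25), -28) = Mul(Add(Rational(121, 3), -25), -28) = Mul(Rational(46, 3), -28) = Rational(-1288, 3)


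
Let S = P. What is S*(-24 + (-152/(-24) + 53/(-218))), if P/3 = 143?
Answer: -1674959/218 ≈ -7683.3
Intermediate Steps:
P = 429 (P = 3*143 = 429)
S = 429
S*(-24 + (-152/(-24) + 53/(-218))) = 429*(-24 + (-152/(-24) + 53/(-218))) = 429*(-24 + (-152*(-1/24) + 53*(-1/218))) = 429*(-24 + (19/3 - 53/218)) = 429*(-24 + 3983/654) = 429*(-11713/654) = -1674959/218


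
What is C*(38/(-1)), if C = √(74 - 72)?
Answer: -38*√2 ≈ -53.740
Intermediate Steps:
C = √2 ≈ 1.4142
C*(38/(-1)) = √2*(38/(-1)) = √2*(38*(-1)) = √2*(-38) = -38*√2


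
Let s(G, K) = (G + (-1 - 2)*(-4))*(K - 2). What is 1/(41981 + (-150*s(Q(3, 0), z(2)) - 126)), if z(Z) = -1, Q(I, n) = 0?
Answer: 1/47255 ≈ 2.1162e-5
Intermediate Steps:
s(G, K) = (-2 + K)*(12 + G) (s(G, K) = (G - 3*(-4))*(-2 + K) = (G + 12)*(-2 + K) = (12 + G)*(-2 + K) = (-2 + K)*(12 + G))
1/(41981 + (-150*s(Q(3, 0), z(2)) - 126)) = 1/(41981 + (-150*(-24 - 2*0 + 12*(-1) + 0*(-1)) - 126)) = 1/(41981 + (-150*(-24 + 0 - 12 + 0) - 126)) = 1/(41981 + (-150*(-36) - 126)) = 1/(41981 + (5400 - 126)) = 1/(41981 + 5274) = 1/47255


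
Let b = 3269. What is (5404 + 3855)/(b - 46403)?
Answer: -9259/43134 ≈ -0.21466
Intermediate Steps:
(5404 + 3855)/(b - 46403) = (5404 + 3855)/(3269 - 46403) = 9259/(-43134) = 9259*(-1/43134) = -9259/43134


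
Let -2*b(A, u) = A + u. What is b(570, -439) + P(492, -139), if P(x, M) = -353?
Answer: -837/2 ≈ -418.50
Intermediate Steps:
b(A, u) = -A/2 - u/2 (b(A, u) = -(A + u)/2 = -A/2 - u/2)
b(570, -439) + P(492, -139) = (-1/2*570 - 1/2*(-439)) - 353 = (-285 + 439/2) - 353 = -131/2 - 353 = -837/2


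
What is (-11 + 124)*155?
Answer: 17515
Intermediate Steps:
(-11 + 124)*155 = 113*155 = 17515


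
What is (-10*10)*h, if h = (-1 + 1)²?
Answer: 0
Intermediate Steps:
h = 0 (h = 0² = 0)
(-10*10)*h = -10*10*0 = -100*0 = 0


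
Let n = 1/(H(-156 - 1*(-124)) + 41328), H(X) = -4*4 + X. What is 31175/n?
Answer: 1286904000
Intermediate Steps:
H(X) = -16 + X
n = 1/41280 (n = 1/((-16 + (-156 - 1*(-124))) + 41328) = 1/((-16 + (-156 + 124)) + 41328) = 1/((-16 - 32) + 41328) = 1/(-48 + 41328) = 1/41280 ≈ 2.4225e-5)
31175/n = 31175/(1/41280) = 31175*41280 = 1286904000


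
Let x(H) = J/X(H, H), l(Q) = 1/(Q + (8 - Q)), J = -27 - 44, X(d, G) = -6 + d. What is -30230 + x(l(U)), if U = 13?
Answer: -1420242/47 ≈ -30218.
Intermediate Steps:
J = -71
l(Q) = 1/8
x(H) = -71/(-6 + H)
-30230 + x(l(U)) = -30230 - 71/(-6 + 1/8) = -30230 - 71/(-47/8) = -30230 - 71*(-8/47) = -30230 + 568/47 = -1420242/47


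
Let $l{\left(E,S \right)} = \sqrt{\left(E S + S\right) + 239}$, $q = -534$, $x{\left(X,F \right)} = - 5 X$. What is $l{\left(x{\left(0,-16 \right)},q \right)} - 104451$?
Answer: $-104451 + i \sqrt{295} \approx -1.0445 \cdot 10^{5} + 17.176 i$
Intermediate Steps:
$l{\left(E,S \right)} = \sqrt{239 + S + E S}$ ($l{\left(E,S \right)} = \sqrt{\left(S + E S\right) + 239} = \sqrt{239 + S + E S}$)
$l{\left(x{\left(0,-16 \right)},q \right)} - 104451 = \sqrt{239 - 534 + \left(-5\right) 0 \left(-534\right)} - 104451 = \sqrt{239 - 534 + 0 \left(-534\right)} - 104451 = \sqrt{239 - 534 + 0} - 104451 = \sqrt{-295} - 104451 = i \sqrt{295} - 104451 = -104451 + i \sqrt{295}$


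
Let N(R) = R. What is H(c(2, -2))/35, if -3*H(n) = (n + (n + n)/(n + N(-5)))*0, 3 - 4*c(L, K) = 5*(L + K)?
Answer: 0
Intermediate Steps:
c(L, K) = ¾ - 5*K/4 - 5*L/4 (c(L, K) = ¾ - 5*(L + K)/4 = ¾ - 5*(K + L)/4 = ¾ - (5*K + 5*L)/4 = ¾ + (-5*K/4 - 5*L/4) = ¾ - 5*K/4 - 5*L/4)
H(n) = 0 (H(n) = -(n + (n + n)/(n - 5))*0/3 = -(n + (2*n)/(-5 + n))*0/3 = -(n + 2*n/(-5 + n))*0/3 = -⅓*0 = 0)
H(c(2, -2))/35 = 0/35 = (1/35)*0 = 0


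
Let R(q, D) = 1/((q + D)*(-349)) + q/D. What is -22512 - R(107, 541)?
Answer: -2754327596507/122348232 ≈ -22512.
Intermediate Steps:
R(q, D) = -1/(349*(D + q)) + q/D (R(q, D) = -1/349/(D + q) + q/D = -1/(349*(D + q)) + q/D)
-22512 - R(107, 541) = -22512 - (107**2 - 1/349*541 + 541*107)/(541*(541 + 107)) = -22512 - (11449 - 541/349 + 57887)/(541*648) = -22512 - 24197723/(541*648*349) = -22512 - 1*24197723/122348232 = -22512 - 24197723/122348232 = -2754327596507/122348232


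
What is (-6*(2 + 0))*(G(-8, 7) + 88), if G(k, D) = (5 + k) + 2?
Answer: -1044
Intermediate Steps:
G(k, D) = 7 + k
(-6*(2 + 0))*(G(-8, 7) + 88) = (-6*(2 + 0))*((7 - 8) + 88) = (-6*2)*(-1 + 88) = -12*87 = -1044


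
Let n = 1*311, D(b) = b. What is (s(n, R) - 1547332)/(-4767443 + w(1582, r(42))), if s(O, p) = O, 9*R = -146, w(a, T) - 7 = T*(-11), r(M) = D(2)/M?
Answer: 32487441/100116167 ≈ 0.32450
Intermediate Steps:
n = 311
r(M) = 2/M
w(a, T) = 7 - 11*T (w(a, T) = 7 + T*(-11) = 7 - 11*T)
R = -146/9 (R = (⅑)*(-146) = -146/9 ≈ -16.222)
(s(n, R) - 1547332)/(-4767443 + w(1582, r(42))) = (311 - 1547332)/(-4767443 + (7 - 22/42)) = -1547021/(-4767443 + (7 - 22/42)) = -1547021/(-4767443 + (7 - 11*1/21)) = -1547021/(-4767443 + (7 - 11/21)) = -1547021/(-4767443 + 136/21) = -1547021/(-100116167/21) = -1547021*(-21/100116167) = 32487441/100116167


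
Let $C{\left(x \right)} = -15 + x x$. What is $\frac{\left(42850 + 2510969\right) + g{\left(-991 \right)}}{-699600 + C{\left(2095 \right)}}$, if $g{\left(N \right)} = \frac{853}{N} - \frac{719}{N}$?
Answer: $\frac{506166899}{731241062} \approx 0.6922$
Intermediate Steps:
$g{\left(N \right)} = \frac{134}{N}$
$C{\left(x \right)} = -15 + x^{2}$
$\frac{\left(42850 + 2510969\right) + g{\left(-991 \right)}}{-699600 + C{\left(2095 \right)}} = \frac{\left(42850 + 2510969\right) + \frac{134}{-991}}{-699600 - \left(15 - 2095^{2}\right)} = \frac{2553819 + 134 \left(- \frac{1}{991}\right)}{-699600 + \left(-15 + 4389025\right)} = \frac{2553819 - \frac{134}{991}}{-699600 + 4389010} = \frac{2530834495}{991 \cdot 3689410} = \frac{2530834495}{991} \cdot \frac{1}{3689410} = \frac{506166899}{731241062}$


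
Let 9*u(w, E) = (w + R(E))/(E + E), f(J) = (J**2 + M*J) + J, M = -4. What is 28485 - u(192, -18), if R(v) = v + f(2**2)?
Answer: 4614659/162 ≈ 28486.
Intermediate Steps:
f(J) = J**2 - 3*J (f(J) = (J**2 - 4*J) + J = J**2 - 3*J)
R(v) = 4 + v (R(v) = v + 2**2*(-3 + 2**2) = v + 4*(-3 + 4) = v + 4*1 = v + 4 = 4 + v)
u(w, E) = (4 + E + w)/(18*E) (u(w, E) = ((w + (4 + E))/(E + E))/9 = ((4 + E + w)/((2*E)))/9 = ((4 + E + w)*(1/(2*E)))/9 = ((4 + E + w)/(2*E))/9 = (4 + E + w)/(18*E))
28485 - u(192, -18) = 28485 - (4 - 18 + 192)/(18*(-18)) = 28485 - (-1)*178/(18*18) = 28485 - 1*(-89/162) = 28485 + 89/162 = 4614659/162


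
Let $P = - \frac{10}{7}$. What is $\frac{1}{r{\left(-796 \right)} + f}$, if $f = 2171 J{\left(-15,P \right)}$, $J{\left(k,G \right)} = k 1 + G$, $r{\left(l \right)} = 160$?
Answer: $- \frac{7}{248545} \approx -2.8164 \cdot 10^{-5}$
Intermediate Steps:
$P = - \frac{10}{7}$ ($P = \left(-10\right) \frac{1}{7} = - \frac{10}{7} \approx -1.4286$)
$J{\left(k,G \right)} = G + k$ ($J{\left(k,G \right)} = k + G = G + k$)
$f = - \frac{249665}{7}$ ($f = 2171 \left(- \frac{10}{7} - 15\right) = 2171 \left(- \frac{115}{7}\right) = - \frac{249665}{7} \approx -35666.0$)
$\frac{1}{r{\left(-796 \right)} + f} = \frac{1}{160 - \frac{249665}{7}} = \frac{1}{- \frac{248545}{7}} = - \frac{7}{248545}$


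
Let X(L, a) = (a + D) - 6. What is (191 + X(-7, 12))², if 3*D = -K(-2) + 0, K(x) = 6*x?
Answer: 40401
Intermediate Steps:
D = 4 (D = (-6*(-2) + 0)/3 = (-1*(-12) + 0)/3 = (12 + 0)/3 = (⅓)*12 = 4)
X(L, a) = -2 + a (X(L, a) = (a + 4) - 6 = (4 + a) - 6 = -2 + a)
(191 + X(-7, 12))² = (191 + (-2 + 12))² = (191 + 10)² = 201² = 40401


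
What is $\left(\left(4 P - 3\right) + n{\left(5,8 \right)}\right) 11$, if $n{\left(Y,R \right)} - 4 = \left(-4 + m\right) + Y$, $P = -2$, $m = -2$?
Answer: $-88$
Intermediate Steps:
$n{\left(Y,R \right)} = -2 + Y$ ($n{\left(Y,R \right)} = 4 + \left(\left(-4 - 2\right) + Y\right) = 4 + \left(-6 + Y\right) = -2 + Y$)
$\left(\left(4 P - 3\right) + n{\left(5,8 \right)}\right) 11 = \left(\left(4 \left(-2\right) - 3\right) + \left(-2 + 5\right)\right) 11 = \left(\left(-8 - 3\right) + 3\right) 11 = \left(-11 + 3\right) 11 = \left(-8\right) 11 = -88$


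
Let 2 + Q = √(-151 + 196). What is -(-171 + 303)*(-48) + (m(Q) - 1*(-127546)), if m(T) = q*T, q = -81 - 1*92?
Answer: 134228 - 519*√5 ≈ 1.3307e+5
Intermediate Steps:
Q = -2 + 3*√5 (Q = -2 + √(-151 + 196) = -2 + √45 = -2 + 3*√5 ≈ 4.7082)
q = -173 (q = -81 - 92 = -173)
m(T) = -173*T
-(-171 + 303)*(-48) + (m(Q) - 1*(-127546)) = -(-171 + 303)*(-48) + (-173*(-2 + 3*√5) - 1*(-127546)) = -132*(-48) + ((346 - 519*√5) + 127546) = -1*(-6336) + (127892 - 519*√5) = 6336 + (127892 - 519*√5) = 134228 - 519*√5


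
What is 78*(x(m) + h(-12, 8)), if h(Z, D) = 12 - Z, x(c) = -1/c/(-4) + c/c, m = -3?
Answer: 3887/2 ≈ 1943.5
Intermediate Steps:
x(c) = 1 + 1/(4*c) (x(c) = -1/c*(-¼) + 1 = 1/(4*c) + 1 = 1 + 1/(4*c))
78*(x(m) + h(-12, 8)) = 78*((¼ - 3)/(-3) + (12 - 1*(-12))) = 78*(-⅓*(-11/4) + (12 + 12)) = 78*(11/12 + 24) = 78*(299/12) = 3887/2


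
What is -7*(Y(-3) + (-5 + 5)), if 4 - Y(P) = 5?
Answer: 7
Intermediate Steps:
Y(P) = -1 (Y(P) = 4 - 1*5 = 4 - 5 = -1)
-7*(Y(-3) + (-5 + 5)) = -7*(-1 + (-5 + 5)) = -7*(-1 + 0) = -7*(-1) = 7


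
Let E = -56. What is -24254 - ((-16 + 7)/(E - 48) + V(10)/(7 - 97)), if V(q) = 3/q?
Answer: -189181849/7800 ≈ -24254.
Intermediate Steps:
-24254 - ((-16 + 7)/(E - 48) + V(10)/(7 - 97)) = -24254 - ((-16 + 7)/(-56 - 48) + (3/10)/(7 - 97)) = -24254 - (-9/(-104) + (3*(⅒))/(-90)) = -24254 - (-9*(-1/104) + (3/10)*(-1/90)) = -24254 - (9/104 - 1/300) = -24254 - 1*649/7800 = -24254 - 649/7800 = -189181849/7800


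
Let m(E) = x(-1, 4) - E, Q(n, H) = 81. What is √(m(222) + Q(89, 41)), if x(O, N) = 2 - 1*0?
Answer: I*√139 ≈ 11.79*I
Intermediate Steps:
x(O, N) = 2 (x(O, N) = 2 + 0 = 2)
m(E) = 2 - E
√(m(222) + Q(89, 41)) = √((2 - 1*222) + 81) = √((2 - 222) + 81) = √(-220 + 81) = √(-139) = I*√139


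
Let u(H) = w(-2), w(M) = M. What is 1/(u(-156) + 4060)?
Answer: 1/4058 ≈ 0.00024643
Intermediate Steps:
u(H) = -2
1/(u(-156) + 4060) = 1/(-2 + 4060) = 1/4058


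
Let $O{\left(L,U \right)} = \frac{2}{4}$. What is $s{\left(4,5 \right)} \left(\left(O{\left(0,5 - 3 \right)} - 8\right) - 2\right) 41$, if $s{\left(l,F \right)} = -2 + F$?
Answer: $- \frac{2337}{2} \approx -1168.5$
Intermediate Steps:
$O{\left(L,U \right)} = \frac{1}{2}$ ($O{\left(L,U \right)} = 2 \cdot \frac{1}{4} = \frac{1}{2}$)
$s{\left(4,5 \right)} \left(\left(O{\left(0,5 - 3 \right)} - 8\right) - 2\right) 41 = \left(-2 + 5\right) \left(\left(\frac{1}{2} - 8\right) - 2\right) 41 = 3 \left(- \frac{15}{2} - 2\right) 41 = 3 \left(- \frac{19}{2}\right) 41 = \left(- \frac{57}{2}\right) 41 = - \frac{2337}{2}$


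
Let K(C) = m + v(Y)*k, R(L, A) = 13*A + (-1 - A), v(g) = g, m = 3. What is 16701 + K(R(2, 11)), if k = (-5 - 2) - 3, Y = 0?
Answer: 16704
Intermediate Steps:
R(L, A) = -1 + 12*A
k = -10 (k = -7 - 3 = -10)
K(C) = 3 (K(C) = 3 + 0*(-10) = 3 + 0 = 3)
16701 + K(R(2, 11)) = 16701 + 3 = 16704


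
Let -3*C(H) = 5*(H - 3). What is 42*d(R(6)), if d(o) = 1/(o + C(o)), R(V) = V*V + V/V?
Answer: -126/59 ≈ -2.1356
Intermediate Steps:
C(H) = 5 - 5*H/3 (C(H) = -5*(H - 3)/3 = -5*(-3 + H)/3 = -(-15 + 5*H)/3 = 5 - 5*H/3)
R(V) = 1 + V**2 (R(V) = V**2 + 1 = 1 + V**2)
d(o) = 1/(5 - 2*o/3) (d(o) = 1/(o + (5 - 5*o/3)) = 1/(5 - 2*o/3))
42*d(R(6)) = 42*(3/(15 - 2*(1 + 6**2))) = 42*(3/(15 - 2*(1 + 36))) = 42*(3/(15 - 2*37)) = 42*(3/(15 - 74)) = 42*(3/(-59)) = 42*(3*(-1/59)) = 42*(-3/59) = -126/59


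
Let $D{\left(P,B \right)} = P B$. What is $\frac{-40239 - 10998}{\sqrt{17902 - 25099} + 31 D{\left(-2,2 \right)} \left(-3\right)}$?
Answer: $- \frac{6353388}{48527} + \frac{17079 i \sqrt{7197}}{48527} \approx -130.92 + 29.858 i$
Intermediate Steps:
$D{\left(P,B \right)} = B P$
$\frac{-40239 - 10998}{\sqrt{17902 - 25099} + 31 D{\left(-2,2 \right)} \left(-3\right)} = \frac{-40239 - 10998}{\sqrt{17902 - 25099} + 31 \cdot 2 \left(-2\right) \left(-3\right)} = \frac{-40239 + \left(-22807 + 11809\right)}{\sqrt{-7197} + 31 \left(-4\right) \left(-3\right)} = \frac{-40239 - 10998}{i \sqrt{7197} - -372} = - \frac{51237}{i \sqrt{7197} + 372} = - \frac{51237}{372 + i \sqrt{7197}}$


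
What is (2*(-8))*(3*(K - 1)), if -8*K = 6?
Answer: 84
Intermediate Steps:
K = -¾ (K = -⅛*6 = -¾ ≈ -0.75000)
(2*(-8))*(3*(K - 1)) = (2*(-8))*(3*(-¾ - 1)) = -48*(-7)/4 = -16*(-21/4) = 84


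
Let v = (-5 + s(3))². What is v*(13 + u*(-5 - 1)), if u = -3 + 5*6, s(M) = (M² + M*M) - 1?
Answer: -21456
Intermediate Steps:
s(M) = -1 + 2*M² (s(M) = (M² + M²) - 1 = 2*M² - 1 = -1 + 2*M²)
u = 27 (u = -3 + 30 = 27)
v = 144 (v = (-5 + (-1 + 2*3²))² = (-5 + (-1 + 2*9))² = (-5 + (-1 + 18))² = (-5 + 17)² = 12² = 144)
v*(13 + u*(-5 - 1)) = 144*(13 + 27*(-5 - 1)) = 144*(13 + 27*(-6)) = 144*(13 - 162) = 144*(-149) = -21456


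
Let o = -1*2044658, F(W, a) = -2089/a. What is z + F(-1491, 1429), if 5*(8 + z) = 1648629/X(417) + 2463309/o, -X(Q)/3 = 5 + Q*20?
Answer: -2788560530831721/121912784366450 ≈ -22.873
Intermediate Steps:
X(Q) = -15 - 60*Q (X(Q) = -3*(5 + Q*20) = -3*(5 + 20*Q) = -15 - 60*Q)
o = -2044658
z = -1826690645299/85313355050 (z = -8 + (1648629/(-15 - 60*417) + 2463309/(-2044658))/5 = -8 + (1648629/(-15 - 25020) + 2463309*(-1/2044658))/5 = -8 + (1648629/(-25035) - 2463309/2044658)/5 = -8 + (1648629*(-1/25035) - 2463309/2044658)/5 = -8 + (-549543/8345 - 2463309/2044658)/5 = -8 + (1/5)*(-1144183804899/17062671010) = -8 - 1144183804899/85313355050 = -1826690645299/85313355050 ≈ -21.412)
z + F(-1491, 1429) = -1826690645299/85313355050 - 2089/1429 = -2788560530831721/121912784366450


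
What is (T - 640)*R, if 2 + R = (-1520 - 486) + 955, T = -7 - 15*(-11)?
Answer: 507546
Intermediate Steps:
T = 158 (T = -7 + 165 = 158)
R = -1053 (R = -2 + ((-1520 - 486) + 955) = -2 + (-2006 + 955) = -2 - 1051 = -1053)
(T - 640)*R = (158 - 640)*(-1053) = -482*(-1053) = 507546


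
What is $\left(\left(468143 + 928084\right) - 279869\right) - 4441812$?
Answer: $-3325454$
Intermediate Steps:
$\left(\left(468143 + 928084\right) - 279869\right) - 4441812 = \left(1396227 - 279869\right) - 4441812 = 1116358 - 4441812 = -3325454$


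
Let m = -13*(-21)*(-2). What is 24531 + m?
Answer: 23985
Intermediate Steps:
m = -546 (m = 273*(-2) = -546)
24531 + m = 24531 - 546 = 23985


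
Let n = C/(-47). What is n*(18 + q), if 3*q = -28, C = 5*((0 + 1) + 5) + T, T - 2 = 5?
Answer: -962/141 ≈ -6.8227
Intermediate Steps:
T = 7 (T = 2 + 5 = 7)
C = 37 (C = 5*((0 + 1) + 5) + 7 = 5*(1 + 5) + 7 = 5*6 + 7 = 30 + 7 = 37)
q = -28/3 (q = (1/3)*(-28) = -28/3 ≈ -9.3333)
n = -37/47 (n = 37/(-47) = 37*(-1/47) = -37/47 ≈ -0.78723)
n*(18 + q) = -37*(18 - 28/3)/47 = -37/47*26/3 = -962/141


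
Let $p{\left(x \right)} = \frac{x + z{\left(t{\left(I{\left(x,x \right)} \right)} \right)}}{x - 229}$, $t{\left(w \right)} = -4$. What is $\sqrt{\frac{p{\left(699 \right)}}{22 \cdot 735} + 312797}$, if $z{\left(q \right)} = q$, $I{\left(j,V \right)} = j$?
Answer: $\frac{\sqrt{3687077403463245}}{108570} \approx 559.28$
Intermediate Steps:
$p{\left(x \right)} = \frac{-4 + x}{-229 + x}$ ($p{\left(x \right)} = \frac{x - 4}{x - 229} = \frac{-4 + x}{-229 + x}$)
$\sqrt{\frac{p{\left(699 \right)}}{22 \cdot 735} + 312797} = \sqrt{\frac{\frac{1}{-229 + 699} \left(-4 + 699\right)}{22 \cdot 735} + 312797} = \sqrt{\frac{\frac{1}{470} \cdot 695}{16170} + 312797} = \sqrt{\frac{1}{470} \cdot 695 \cdot \frac{1}{16170} + 312797} = \sqrt{\frac{139}{94} \cdot \frac{1}{16170} + 312797} = \sqrt{\frac{139}{1519980} + 312797} = \sqrt{\frac{475445184199}{1519980}} = \frac{\sqrt{3687077403463245}}{108570}$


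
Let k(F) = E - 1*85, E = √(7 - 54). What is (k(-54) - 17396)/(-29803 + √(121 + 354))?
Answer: (17481 - I*√47)/(29803 - 5*√19) ≈ 0.58698 - 0.0002302*I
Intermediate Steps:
E = I*√47 (E = √(-47) = I*√47 ≈ 6.8557*I)
k(F) = -85 + I*√47 (k(F) = I*√47 - 1*85 = I*√47 - 85 = -85 + I*√47)
(k(-54) - 17396)/(-29803 + √(121 + 354)) = ((-85 + I*√47) - 17396)/(-29803 + √(121 + 354)) = (-17481 + I*√47)/(-29803 + √475) = (-17481 + I*√47)/(-29803 + 5*√19)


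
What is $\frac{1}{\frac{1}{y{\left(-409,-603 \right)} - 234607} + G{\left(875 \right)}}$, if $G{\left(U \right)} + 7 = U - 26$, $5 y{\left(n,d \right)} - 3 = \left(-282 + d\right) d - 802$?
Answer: $\frac{640179}{539030713} \approx 0.0011876$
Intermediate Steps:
$y{\left(n,d \right)} = - \frac{799}{5} + \frac{d \left(-282 + d\right)}{5}$ ($y{\left(n,d \right)} = \frac{3}{5} + \frac{\left(-282 + d\right) d - 802}{5} = \frac{3}{5} + \frac{d \left(-282 + d\right) - 802}{5} = \frac{3}{5} + \frac{-802 + d \left(-282 + d\right)}{5} = \frac{3}{5} + \left(- \frac{802}{5} + \frac{d \left(-282 + d\right)}{5}\right) = - \frac{799}{5} + \frac{d \left(-282 + d\right)}{5}$)
$G{\left(U \right)} = -33 + U$ ($G{\left(U \right)} = -7 + \left(U - 26\right) = -7 + \left(-26 + U\right) = -33 + U$)
$\frac{1}{\frac{1}{y{\left(-409,-603 \right)} - 234607} + G{\left(875 \right)}} = \frac{1}{\frac{1}{\left(- \frac{799}{5} - - \frac{170046}{5} + \frac{\left(-603\right)^{2}}{5}\right) - 234607} + \left(-33 + 875\right)} = \frac{1}{\frac{1}{\left(- \frac{799}{5} + \frac{170046}{5} + \frac{1}{5} \cdot 363609\right) - 234607} + 842} = \frac{1}{\frac{1}{\left(- \frac{799}{5} + \frac{170046}{5} + \frac{363609}{5}\right) - 234607} + 842} = \frac{1}{\frac{1}{\frac{532856}{5} - 234607} + 842} = \frac{1}{\frac{1}{- \frac{640179}{5}} + 842} = \frac{1}{- \frac{5}{640179} + 842} = \frac{1}{\frac{539030713}{640179}} = \frac{640179}{539030713}$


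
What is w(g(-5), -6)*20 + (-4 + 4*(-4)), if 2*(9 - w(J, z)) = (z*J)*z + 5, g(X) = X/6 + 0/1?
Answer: 410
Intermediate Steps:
g(X) = X/6 (g(X) = X*(1/6) + 0*1 = X/6 + 0 = X/6)
w(J, z) = 13/2 - J*z**2/2 (w(J, z) = 9 - ((z*J)*z + 5)/2 = 9 - ((J*z)*z + 5)/2 = 9 - (J*z**2 + 5)/2 = 9 - (5 + J*z**2)/2 = 9 + (-5/2 - J*z**2/2) = 13/2 - J*z**2/2)
w(g(-5), -6)*20 + (-4 + 4*(-4)) = (13/2 - 1/2*(1/6)*(-5)*(-6)**2)*20 + (-4 + 4*(-4)) = (13/2 - 1/2*(-5/6)*36)*20 + (-4 - 16) = (13/2 + 15)*20 - 20 = (43/2)*20 - 20 = 430 - 20 = 410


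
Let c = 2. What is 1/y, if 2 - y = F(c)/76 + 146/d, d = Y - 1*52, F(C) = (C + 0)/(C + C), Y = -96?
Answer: 5624/16759 ≈ 0.33558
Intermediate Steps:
F(C) = ½ (F(C) = C/((2*C)) = C*(1/(2*C)) = ½)
d = -148 (d = -96 - 1*52 = -96 - 52 = -148)
y = 16759/5624 (y = 2 - ((½)/76 + 146/(-148)) = 2 - ((½)*(1/76) + 146*(-1/148)) = 2 - (1/152 - 73/74) = 2 - 1*(-5511/5624) = 2 + 5511/5624 = 16759/5624 ≈ 2.9799)
1/y = 1/(16759/5624) = 5624/16759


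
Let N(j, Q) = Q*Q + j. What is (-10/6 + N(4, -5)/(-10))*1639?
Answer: -224543/30 ≈ -7484.8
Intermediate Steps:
N(j, Q) = j + Q**2 (N(j, Q) = Q**2 + j = j + Q**2)
(-10/6 + N(4, -5)/(-10))*1639 = (-10/6 + (4 + (-5)**2)/(-10))*1639 = (-10*1/6 + (4 + 25)*(-1/10))*1639 = (-5/3 + 29*(-1/10))*1639 = (-5/3 - 29/10)*1639 = -137/30*1639 = -224543/30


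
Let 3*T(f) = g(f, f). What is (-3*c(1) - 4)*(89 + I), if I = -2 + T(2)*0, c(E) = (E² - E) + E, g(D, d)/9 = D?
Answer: -609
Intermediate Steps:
g(D, d) = 9*D
T(f) = 3*f (T(f) = (9*f)/3 = 3*f)
c(E) = E²
I = -2 (I = -2 + (3*2)*0 = -2 + 6*0 = -2 + 0 = -2)
(-3*c(1) - 4)*(89 + I) = (-3*1² - 4)*(89 - 2) = (-3*1 - 4)*87 = (-3 - 4)*87 = -7*87 = -609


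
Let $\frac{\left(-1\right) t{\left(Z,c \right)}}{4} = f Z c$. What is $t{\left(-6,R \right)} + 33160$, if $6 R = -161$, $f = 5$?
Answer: $29940$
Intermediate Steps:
$R = - \frac{161}{6}$ ($R = \frac{1}{6} \left(-161\right) = - \frac{161}{6} \approx -26.833$)
$t{\left(Z,c \right)} = - 20 Z c$ ($t{\left(Z,c \right)} = - 4 \cdot 5 Z c = - 20 Z c$)
$t{\left(-6,R \right)} + 33160 = \left(-20\right) \left(-6\right) \left(- \frac{161}{6}\right) + 33160 = -3220 + 33160 = 29940$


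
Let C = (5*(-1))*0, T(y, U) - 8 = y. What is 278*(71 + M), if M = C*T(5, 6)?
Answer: 19738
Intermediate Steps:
T(y, U) = 8 + y
C = 0 (C = -5*0 = 0)
M = 0 (M = 0*(8 + 5) = 0*13 = 0)
278*(71 + M) = 278*(71 + 0) = 278*71 = 19738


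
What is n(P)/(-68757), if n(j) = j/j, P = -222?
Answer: -1/68757 ≈ -1.4544e-5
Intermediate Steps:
n(j) = 1
n(P)/(-68757) = 1/(-68757) = 1*(-1/68757) = -1/68757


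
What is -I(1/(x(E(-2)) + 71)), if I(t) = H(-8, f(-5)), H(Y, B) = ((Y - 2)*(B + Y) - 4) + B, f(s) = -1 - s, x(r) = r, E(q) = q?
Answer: -40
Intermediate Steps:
H(Y, B) = -4 + B + (-2 + Y)*(B + Y) (H(Y, B) = ((-2 + Y)*(B + Y) - 4) + B = (-4 + (-2 + Y)*(B + Y)) + B = -4 + B + (-2 + Y)*(B + Y))
I(t) = 40 (I(t) = -4 + (-8)² - (-1 - 1*(-5)) - 2*(-8) + (-1 - 1*(-5))*(-8) = -4 + 64 - (-1 + 5) + 16 + (-1 + 5)*(-8) = -4 + 64 - 1*4 + 16 + 4*(-8) = -4 + 64 - 4 + 16 - 32 = 40)
-I(1/(x(E(-2)) + 71)) = -1*40 = -40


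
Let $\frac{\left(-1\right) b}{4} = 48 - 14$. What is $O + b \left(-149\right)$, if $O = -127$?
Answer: $20137$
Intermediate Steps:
$b = -136$ ($b = - 4 \left(48 - 14\right) = \left(-4\right) 34 = -136$)
$O + b \left(-149\right) = -127 - -20264 = -127 + 20264 = 20137$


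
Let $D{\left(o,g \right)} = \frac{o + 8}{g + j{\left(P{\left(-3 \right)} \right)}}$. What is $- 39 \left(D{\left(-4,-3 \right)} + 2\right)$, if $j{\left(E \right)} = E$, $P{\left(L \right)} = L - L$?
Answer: $-26$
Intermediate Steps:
$P{\left(L \right)} = 0$
$D{\left(o,g \right)} = \frac{8 + o}{g}$ ($D{\left(o,g \right)} = \frac{o + 8}{g + 0} = \frac{8 + o}{g}$)
$- 39 \left(D{\left(-4,-3 \right)} + 2\right) = - 39 \left(\frac{8 - 4}{-3} + 2\right) = - 39 \left(\left(- \frac{1}{3}\right) 4 + 2\right) = - 39 \left(- \frac{4}{3} + 2\right) = \left(-39\right) \frac{2}{3} = -26$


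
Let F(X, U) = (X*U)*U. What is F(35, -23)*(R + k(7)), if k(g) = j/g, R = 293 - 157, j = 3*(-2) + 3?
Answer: 2510105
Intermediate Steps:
F(X, U) = X*U² (F(X, U) = (U*X)*U = X*U²)
j = -3 (j = -6 + 3 = -3)
R = 136
k(g) = -3/g
F(35, -23)*(R + k(7)) = (35*(-23)²)*(136 - 3/7) = (35*529)*(136 - 3*⅐) = 18515*(136 - 3/7) = 18515*(949/7) = 2510105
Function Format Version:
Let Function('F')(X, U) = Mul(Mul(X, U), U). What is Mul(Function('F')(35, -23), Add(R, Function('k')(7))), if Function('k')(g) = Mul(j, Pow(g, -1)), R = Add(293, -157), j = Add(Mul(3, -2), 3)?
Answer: 2510105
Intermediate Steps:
Function('F')(X, U) = Mul(X, Pow(U, 2)) (Function('F')(X, U) = Mul(Mul(U, X), U) = Mul(X, Pow(U, 2)))
j = -3 (j = Add(-6, 3) = -3)
R = 136
Function('k')(g) = Mul(-3, Pow(g, -1))
Mul(Function('F')(35, -23), Add(R, Function('k')(7))) = Mul(Mul(35, Pow(-23, 2)), Add(136, Mul(-3, Pow(7, -1)))) = Mul(Mul(35, 529), Add(136, Mul(-3, Rational(1, 7)))) = Mul(18515, Add(136, Rational(-3, 7))) = Mul(18515, Rational(949, 7)) = 2510105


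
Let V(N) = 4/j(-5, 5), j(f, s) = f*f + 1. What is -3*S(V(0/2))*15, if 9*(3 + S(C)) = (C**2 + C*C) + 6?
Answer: 17705/169 ≈ 104.76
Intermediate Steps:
j(f, s) = 1 + f**2 (j(f, s) = f**2 + 1 = 1 + f**2)
V(N) = 2/13 (V(N) = 4/(1 + (-5)**2) = 4/(1 + 25) = 4/26 = 4*(1/26) = 2/13)
S(C) = -7/3 + 2*C**2/9 (S(C) = -3 + ((C**2 + C*C) + 6)/9 = -3 + ((C**2 + C**2) + 6)/9 = -3 + (2*C**2 + 6)/9 = -3 + (6 + 2*C**2)/9 = -3 + (2/3 + 2*C**2/9) = -7/3 + 2*C**2/9)
-3*S(V(0/2))*15 = -3*(-7/3 + 2*(2/13)**2/9)*15 = -3*(-7/3 + (2/9)*(4/169))*15 = -3*(-7/3 + 8/1521)*15 = -3*(-3541/1521)*15 = (3541/507)*15 = 17705/169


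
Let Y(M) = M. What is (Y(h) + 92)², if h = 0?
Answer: 8464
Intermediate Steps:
(Y(h) + 92)² = (0 + 92)² = 92² = 8464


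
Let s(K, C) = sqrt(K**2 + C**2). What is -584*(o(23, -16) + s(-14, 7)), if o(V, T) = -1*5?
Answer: 2920 - 4088*sqrt(5) ≈ -6221.0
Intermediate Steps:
o(V, T) = -5
s(K, C) = sqrt(C**2 + K**2)
-584*(o(23, -16) + s(-14, 7)) = -584*(-5 + sqrt(7**2 + (-14)**2)) = -584*(-5 + sqrt(49 + 196)) = -584*(-5 + sqrt(245)) = -584*(-5 + 7*sqrt(5)) = 2920 - 4088*sqrt(5)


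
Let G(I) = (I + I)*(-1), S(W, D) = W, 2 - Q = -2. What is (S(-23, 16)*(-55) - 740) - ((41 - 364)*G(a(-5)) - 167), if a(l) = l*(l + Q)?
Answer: -2538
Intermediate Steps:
Q = 4 (Q = 2 - 1*(-2) = 2 + 2 = 4)
a(l) = l*(4 + l) (a(l) = l*(l + 4) = l*(4 + l))
G(I) = -2*I (G(I) = (2*I)*(-1) = -2*I)
(S(-23, 16)*(-55) - 740) - ((41 - 364)*G(a(-5)) - 167) = (-23*(-55) - 740) - ((41 - 364)*(-(-10)*(4 - 5)) - 167) = (1265 - 740) - (-(-646)*(-5*(-1)) - 167) = 525 - (-(-646)*5 - 167) = 525 - (-323*(-10) - 167) = 525 - (3230 - 167) = 525 - 1*3063 = 525 - 3063 = -2538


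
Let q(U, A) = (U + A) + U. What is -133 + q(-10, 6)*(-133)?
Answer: 1729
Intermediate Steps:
q(U, A) = A + 2*U (q(U, A) = (A + U) + U = A + 2*U)
-133 + q(-10, 6)*(-133) = -133 + (6 + 2*(-10))*(-133) = -133 + (6 - 20)*(-133) = -133 - 14*(-133) = -133 + 1862 = 1729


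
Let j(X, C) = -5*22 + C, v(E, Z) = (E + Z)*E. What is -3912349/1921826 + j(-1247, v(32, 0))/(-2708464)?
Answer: -2649553242725/1301299133816 ≈ -2.0361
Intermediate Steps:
v(E, Z) = E*(E + Z)
j(X, C) = -110 + C
-3912349/1921826 + j(-1247, v(32, 0))/(-2708464) = -3912349/1921826 + (-110 + 32*(32 + 0))/(-2708464) = -3912349*1/1921826 + (-110 + 32*32)*(-1/2708464) = -3912349/1921826 + (-110 + 1024)*(-1/2708464) = -3912349/1921826 + 914*(-1/2708464) = -3912349/1921826 - 457/1354232 = -2649553242725/1301299133816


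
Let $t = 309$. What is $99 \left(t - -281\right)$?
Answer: $58410$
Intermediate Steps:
$99 \left(t - -281\right) = 99 \left(309 - -281\right) = 99 \left(309 + 281\right) = 99 \cdot 590 = 58410$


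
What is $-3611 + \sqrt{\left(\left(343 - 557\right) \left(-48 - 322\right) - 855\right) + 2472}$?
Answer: $-3611 + \sqrt{80797} \approx -3326.8$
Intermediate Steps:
$-3611 + \sqrt{\left(\left(343 - 557\right) \left(-48 - 322\right) - 855\right) + 2472} = -3611 + \sqrt{\left(\left(-214\right) \left(-370\right) - 855\right) + 2472} = -3611 + \sqrt{\left(79180 - 855\right) + 2472} = -3611 + \sqrt{78325 + 2472} = -3611 + \sqrt{80797}$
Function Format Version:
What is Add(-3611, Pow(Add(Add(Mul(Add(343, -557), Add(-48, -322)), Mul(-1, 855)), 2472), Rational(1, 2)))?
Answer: Add(-3611, Pow(80797, Rational(1, 2))) ≈ -3326.8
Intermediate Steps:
Add(-3611, Pow(Add(Add(Mul(Add(343, -557), Add(-48, -322)), Mul(-1, 855)), 2472), Rational(1, 2))) = Add(-3611, Pow(Add(Add(Mul(-214, -370), -855), 2472), Rational(1, 2))) = Add(-3611, Pow(Add(Add(79180, -855), 2472), Rational(1, 2))) = Add(-3611, Pow(Add(78325, 2472), Rational(1, 2))) = Add(-3611, Pow(80797, Rational(1, 2)))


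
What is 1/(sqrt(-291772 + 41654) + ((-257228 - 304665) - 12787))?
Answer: -287340/165128676259 - I*sqrt(250118)/330257352518 ≈ -1.7401e-6 - 1.5143e-9*I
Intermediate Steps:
1/(sqrt(-291772 + 41654) + ((-257228 - 304665) - 12787)) = 1/(sqrt(-250118) + (-561893 - 12787)) = 1/(I*sqrt(250118) - 574680) = 1/(-574680 + I*sqrt(250118))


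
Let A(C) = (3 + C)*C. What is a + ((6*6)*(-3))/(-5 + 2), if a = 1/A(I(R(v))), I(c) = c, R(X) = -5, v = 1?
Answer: 361/10 ≈ 36.100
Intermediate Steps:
A(C) = C*(3 + C)
a = 1/10 (a = 1/(-5*(3 - 5)) = 1/(-5*(-2)) = 1/10 ≈ 0.10000)
a + ((6*6)*(-3))/(-5 + 2) = 1/10 + ((6*6)*(-3))/(-5 + 2) = 1/10 + (36*(-3))/(-3) = 1/10 - 108*(-1/3) = 1/10 + 36 = 361/10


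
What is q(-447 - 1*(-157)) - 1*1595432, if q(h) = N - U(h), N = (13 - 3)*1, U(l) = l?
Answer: -1595132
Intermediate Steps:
N = 10 (N = 10*1 = 10)
q(h) = 10 - h
q(-447 - 1*(-157)) - 1*1595432 = (10 - (-447 - 1*(-157))) - 1*1595432 = (10 - (-447 + 157)) - 1595432 = (10 - 1*(-290)) - 1595432 = (10 + 290) - 1595432 = 300 - 1595432 = -1595132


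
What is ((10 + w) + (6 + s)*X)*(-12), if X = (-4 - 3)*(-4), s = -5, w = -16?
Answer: -264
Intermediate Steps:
X = 28 (X = -7*(-4) = 28)
((10 + w) + (6 + s)*X)*(-12) = ((10 - 16) + (6 - 5)*28)*(-12) = (-6 + 1*28)*(-12) = (-6 + 28)*(-12) = 22*(-12) = -264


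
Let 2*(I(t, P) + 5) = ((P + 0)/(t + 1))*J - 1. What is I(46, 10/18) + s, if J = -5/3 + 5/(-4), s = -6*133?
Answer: -8157307/10152 ≈ -803.52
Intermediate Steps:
s = -798
J = -35/12 (J = -5*1/3 + 5*(-1/4) = -5/3 - 5/4 = -35/12 ≈ -2.9167)
I(t, P) = -11/2 - 35*P/(24*(1 + t)) (I(t, P) = -5 + (((P + 0)/(t + 1))*(-35/12) - 1)/2 = -5 + ((P/(1 + t))*(-35/12) - 1)/2 = -5 + (-35*P/(12*(1 + t)) - 1)/2 = -5 + (-1 - 35*P/(12*(1 + t)))/2 = -5 + (-1/2 - 35*P/(24*(1 + t))) = -11/2 - 35*P/(24*(1 + t)))
I(46, 10/18) + s = (-132 - 132*46 - 350/18)/(24*(1 + 46)) - 798 = (1/24)*(-132 - 6072 - 350/18)/47 - 798 = (1/24)*(1/47)*(-132 - 6072 - 35*5/9) - 798 = (1/24)*(1/47)*(-132 - 6072 - 175/9) - 798 = (1/24)*(1/47)*(-56011/9) - 798 = -56011/10152 - 798 = -8157307/10152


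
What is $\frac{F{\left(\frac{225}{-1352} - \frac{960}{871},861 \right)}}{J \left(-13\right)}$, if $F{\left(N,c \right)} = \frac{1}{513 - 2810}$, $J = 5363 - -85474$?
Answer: $\frac{1}{2712483657} \approx 3.6867 \cdot 10^{-10}$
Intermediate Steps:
$J = 90837$ ($J = 5363 + 85474 = 90837$)
$F{\left(N,c \right)} = - \frac{1}{2297}$ ($F{\left(N,c \right)} = \frac{1}{-2297} = - \frac{1}{2297}$)
$\frac{F{\left(\frac{225}{-1352} - \frac{960}{871},861 \right)}}{J \left(-13\right)} = - \frac{1}{2297 \cdot 90837 \left(-13\right)} = - \frac{1}{2297 \left(-1180881\right)} = \left(- \frac{1}{2297}\right) \left(- \frac{1}{1180881}\right) = \frac{1}{2712483657}$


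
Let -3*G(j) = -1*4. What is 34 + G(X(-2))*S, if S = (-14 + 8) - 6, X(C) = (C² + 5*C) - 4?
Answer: 18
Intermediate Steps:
X(C) = -4 + C² + 5*C
G(j) = 4/3 (G(j) = -(-1)*4/3 = -⅓*(-4) = 4/3)
S = -12 (S = -6 - 6 = -12)
34 + G(X(-2))*S = 34 + (4/3)*(-12) = 34 - 16 = 18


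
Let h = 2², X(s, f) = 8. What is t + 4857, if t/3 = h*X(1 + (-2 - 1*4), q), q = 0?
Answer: 4953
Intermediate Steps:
h = 4
t = 96 (t = 3*(4*8) = 3*32 = 96)
t + 4857 = 96 + 4857 = 4953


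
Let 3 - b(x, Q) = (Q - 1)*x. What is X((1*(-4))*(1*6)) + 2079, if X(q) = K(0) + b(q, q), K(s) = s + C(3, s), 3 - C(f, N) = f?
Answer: 1482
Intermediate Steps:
C(f, N) = 3 - f
K(s) = s (K(s) = s + (3 - 1*3) = s + (3 - 3) = s + 0 = s)
b(x, Q) = 3 - x*(-1 + Q) (b(x, Q) = 3 - (Q - 1)*x = 3 - (-1 + Q)*x = 3 - x*(-1 + Q))
X(q) = 3 + q - q**2 (X(q) = 0 + (3 + q - q*q) = 0 + (3 + q - q**2) = 3 + q - q**2)
X((1*(-4))*(1*6)) + 2079 = (3 + (1*(-4))*(1*6) - ((1*(-4))*(1*6))**2) + 2079 = (3 - 4*6 - (-4*6)**2) + 2079 = (3 - 24 - 1*(-24)**2) + 2079 = (3 - 24 - 1*576) + 2079 = (3 - 24 - 576) + 2079 = -597 + 2079 = 1482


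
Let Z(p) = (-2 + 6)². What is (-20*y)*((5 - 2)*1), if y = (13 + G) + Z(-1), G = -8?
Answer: -1260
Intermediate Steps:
Z(p) = 16 (Z(p) = 4² = 16)
y = 21 (y = (13 - 8) + 16 = 5 + 16 = 21)
(-20*y)*((5 - 2)*1) = (-20*21)*((5 - 2)*1) = -1260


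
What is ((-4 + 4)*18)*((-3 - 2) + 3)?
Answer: 0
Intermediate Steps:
((-4 + 4)*18)*((-3 - 2) + 3) = (0*18)*(-5 + 3) = 0*(-2) = 0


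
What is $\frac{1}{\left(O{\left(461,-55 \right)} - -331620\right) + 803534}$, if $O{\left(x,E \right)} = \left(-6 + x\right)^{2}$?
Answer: $\frac{1}{1342179} \approx 7.4506 \cdot 10^{-7}$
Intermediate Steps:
$\frac{1}{\left(O{\left(461,-55 \right)} - -331620\right) + 803534} = \frac{1}{\left(\left(-6 + 461\right)^{2} - -331620\right) + 803534} = \frac{1}{\left(455^{2} + 331620\right) + 803534} = \frac{1}{\left(207025 + 331620\right) + 803534} = \frac{1}{538645 + 803534} = \frac{1}{1342179}$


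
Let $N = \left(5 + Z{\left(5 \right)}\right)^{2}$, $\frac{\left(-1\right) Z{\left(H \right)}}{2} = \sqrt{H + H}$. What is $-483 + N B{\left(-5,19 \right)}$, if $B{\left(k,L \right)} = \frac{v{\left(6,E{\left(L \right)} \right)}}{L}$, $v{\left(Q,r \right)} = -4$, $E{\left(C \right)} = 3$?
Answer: $- \frac{9437}{19} + \frac{80 \sqrt{10}}{19} \approx -483.37$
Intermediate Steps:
$Z{\left(H \right)} = - 2 \sqrt{2} \sqrt{H}$ ($Z{\left(H \right)} = - 2 \sqrt{H + H} = - 2 \sqrt{2 H} = - 2 \sqrt{2} \sqrt{H}$)
$N = \left(5 - 2 \sqrt{10}\right)^{2}$ ($N = \left(5 - 2 \sqrt{2} \sqrt{5}\right)^{2} = \left(5 - 2 \sqrt{10}\right)^{2} \approx 1.7544$)
$B{\left(k,L \right)} = - \frac{4}{L}$
$-483 + N B{\left(-5,19 \right)} = -483 + \left(65 - 20 \sqrt{10}\right) \left(- \frac{4}{19}\right) = -483 - \left(\frac{260}{19} - \frac{80 \sqrt{10}}{19}\right) = - \frac{9437}{19} + \frac{80 \sqrt{10}}{19}$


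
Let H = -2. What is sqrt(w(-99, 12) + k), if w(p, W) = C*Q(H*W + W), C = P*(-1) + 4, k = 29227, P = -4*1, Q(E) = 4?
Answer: 3*sqrt(3251) ≈ 171.05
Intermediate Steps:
P = -4
C = 8 (C = -4*(-1) + 4 = 4 + 4 = 8)
w(p, W) = 32 (w(p, W) = 8*4 = 32)
sqrt(w(-99, 12) + k) = sqrt(32 + 29227) = sqrt(29259) = 3*sqrt(3251)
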